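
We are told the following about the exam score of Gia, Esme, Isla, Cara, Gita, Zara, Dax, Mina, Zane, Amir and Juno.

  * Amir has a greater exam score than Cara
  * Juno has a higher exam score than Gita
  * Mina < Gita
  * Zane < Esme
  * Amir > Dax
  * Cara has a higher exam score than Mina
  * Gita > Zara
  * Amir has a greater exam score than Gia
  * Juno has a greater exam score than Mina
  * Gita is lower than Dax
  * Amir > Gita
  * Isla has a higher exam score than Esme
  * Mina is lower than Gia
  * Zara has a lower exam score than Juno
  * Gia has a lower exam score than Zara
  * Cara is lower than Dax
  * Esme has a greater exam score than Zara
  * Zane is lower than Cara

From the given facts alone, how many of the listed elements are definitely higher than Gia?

The elements the relations force above Gia are Zara, Gita, Esme, Isla, Dax, Juno, Amir — no chain reaches any other.
That is 7.

7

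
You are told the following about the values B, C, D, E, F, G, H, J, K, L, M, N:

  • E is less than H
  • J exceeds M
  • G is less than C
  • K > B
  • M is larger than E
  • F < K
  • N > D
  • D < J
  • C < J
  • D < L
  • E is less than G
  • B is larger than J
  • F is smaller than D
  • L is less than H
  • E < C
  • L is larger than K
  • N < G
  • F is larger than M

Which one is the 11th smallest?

L

Chaining the given pairs: E < M < F < D < N < G < C < J < B < K < L < H.
The 11th smallest is L.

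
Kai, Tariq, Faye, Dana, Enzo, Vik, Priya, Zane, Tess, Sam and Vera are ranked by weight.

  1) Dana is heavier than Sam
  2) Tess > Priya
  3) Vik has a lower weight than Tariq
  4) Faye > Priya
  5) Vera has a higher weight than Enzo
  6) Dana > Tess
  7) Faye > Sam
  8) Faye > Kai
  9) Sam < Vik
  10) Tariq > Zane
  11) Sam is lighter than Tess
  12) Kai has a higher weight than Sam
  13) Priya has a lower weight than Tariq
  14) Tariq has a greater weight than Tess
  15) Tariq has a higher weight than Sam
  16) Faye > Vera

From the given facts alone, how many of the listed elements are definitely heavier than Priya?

Directly above Priya: Tess, Tariq, Faye.
One step further: Dana (4 so far).
No other element is forced above Priya by the given relations, so the count is 4.

4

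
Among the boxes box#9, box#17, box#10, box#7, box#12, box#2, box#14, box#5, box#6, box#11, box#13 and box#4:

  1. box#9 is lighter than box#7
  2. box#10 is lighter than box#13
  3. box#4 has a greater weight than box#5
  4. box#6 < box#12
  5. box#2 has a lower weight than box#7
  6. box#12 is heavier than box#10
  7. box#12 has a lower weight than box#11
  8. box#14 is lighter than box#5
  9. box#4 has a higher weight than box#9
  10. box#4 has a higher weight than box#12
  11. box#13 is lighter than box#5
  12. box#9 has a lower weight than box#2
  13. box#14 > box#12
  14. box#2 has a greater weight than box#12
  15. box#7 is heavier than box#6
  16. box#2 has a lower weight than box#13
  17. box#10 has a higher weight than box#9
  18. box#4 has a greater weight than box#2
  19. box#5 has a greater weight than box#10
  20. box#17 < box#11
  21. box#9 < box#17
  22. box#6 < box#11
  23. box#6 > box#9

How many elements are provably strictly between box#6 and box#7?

Chaining upward from box#6 reaches: box#12, box#14, box#2, box#13, box#5, box#4, box#11.
Chaining downward from box#7 reaches: box#9, box#10, box#12, box#2.
Strictly between box#6 and box#7 are those in both lists: box#12, box#2 — 2 elements.

2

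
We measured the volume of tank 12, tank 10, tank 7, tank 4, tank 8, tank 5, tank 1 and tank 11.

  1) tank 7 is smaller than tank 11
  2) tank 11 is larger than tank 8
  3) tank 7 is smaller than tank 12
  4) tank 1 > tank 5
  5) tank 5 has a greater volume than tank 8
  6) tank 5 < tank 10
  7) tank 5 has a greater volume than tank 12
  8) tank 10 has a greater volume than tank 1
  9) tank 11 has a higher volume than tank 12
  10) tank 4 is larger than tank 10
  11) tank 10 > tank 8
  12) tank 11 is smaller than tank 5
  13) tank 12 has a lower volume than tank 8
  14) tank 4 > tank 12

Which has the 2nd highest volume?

The consecutive relations fix a unique order: tank 7 < tank 12 < tank 8 < tank 11 < tank 5 < tank 1 < tank 10 < tank 4.
Counting 2 from the largest end gives tank 10.

tank 10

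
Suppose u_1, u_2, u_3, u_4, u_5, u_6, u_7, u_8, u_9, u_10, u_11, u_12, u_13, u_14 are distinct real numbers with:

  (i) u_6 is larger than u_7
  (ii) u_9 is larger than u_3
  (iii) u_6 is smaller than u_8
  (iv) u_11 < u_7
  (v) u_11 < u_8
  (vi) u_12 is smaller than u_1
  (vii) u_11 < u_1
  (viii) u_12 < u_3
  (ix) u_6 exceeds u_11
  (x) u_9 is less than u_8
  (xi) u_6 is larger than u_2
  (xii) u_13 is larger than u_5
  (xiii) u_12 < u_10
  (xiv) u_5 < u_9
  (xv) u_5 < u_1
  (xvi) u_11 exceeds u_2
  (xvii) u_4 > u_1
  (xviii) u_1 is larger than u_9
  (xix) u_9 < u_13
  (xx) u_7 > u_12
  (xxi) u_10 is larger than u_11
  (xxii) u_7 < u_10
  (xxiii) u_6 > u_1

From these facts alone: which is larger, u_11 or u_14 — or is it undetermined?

undetermined

Following every chain through u_14: nothing is chained to u_14.
u_11 is not reached, and no chain runs the other way from u_11 to u_14.
So the given relations leave the order of u_14 and u_11 undetermined.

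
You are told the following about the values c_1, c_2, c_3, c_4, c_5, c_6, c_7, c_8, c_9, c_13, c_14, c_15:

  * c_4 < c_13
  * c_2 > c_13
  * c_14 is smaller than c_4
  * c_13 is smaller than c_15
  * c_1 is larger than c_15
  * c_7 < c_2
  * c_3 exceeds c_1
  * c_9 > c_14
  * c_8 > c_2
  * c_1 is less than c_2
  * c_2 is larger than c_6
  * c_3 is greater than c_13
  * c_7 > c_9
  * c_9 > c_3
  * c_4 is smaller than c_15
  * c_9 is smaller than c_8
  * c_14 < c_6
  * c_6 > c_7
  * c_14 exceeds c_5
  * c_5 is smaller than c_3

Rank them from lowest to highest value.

c_5 < c_14 < c_4 < c_13 < c_15 < c_1 < c_3 < c_9 < c_7 < c_6 < c_2 < c_8

Each adjacent pair is fixed by a given relation: c_5 < c_14; c_14 < c_4; c_4 < c_13; c_13 < c_15; c_15 < c_1; c_1 < c_3; c_3 < c_9; c_9 < c_7; c_7 < c_6; c_6 < c_2; c_2 < c_8. Chaining them end to end gives the full order.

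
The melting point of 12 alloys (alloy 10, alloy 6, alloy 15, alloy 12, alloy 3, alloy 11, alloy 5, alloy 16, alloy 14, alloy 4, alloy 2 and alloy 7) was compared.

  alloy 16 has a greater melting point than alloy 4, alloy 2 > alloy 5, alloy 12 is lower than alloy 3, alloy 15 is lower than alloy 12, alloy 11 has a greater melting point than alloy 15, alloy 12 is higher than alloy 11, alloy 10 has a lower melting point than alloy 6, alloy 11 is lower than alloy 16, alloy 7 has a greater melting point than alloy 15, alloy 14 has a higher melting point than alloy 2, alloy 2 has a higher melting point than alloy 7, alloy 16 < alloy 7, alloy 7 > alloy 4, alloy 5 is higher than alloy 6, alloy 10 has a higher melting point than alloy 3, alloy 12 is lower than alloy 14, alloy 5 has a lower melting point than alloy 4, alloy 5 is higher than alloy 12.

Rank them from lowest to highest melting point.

alloy 15 < alloy 11 < alloy 12 < alloy 3 < alloy 10 < alloy 6 < alloy 5 < alloy 4 < alloy 16 < alloy 7 < alloy 2 < alloy 14

The consecutive links are each given: alloy 15 < alloy 11; alloy 11 < alloy 12; alloy 12 < alloy 3; alloy 3 < alloy 10; alloy 10 < alloy 6; alloy 6 < alloy 5; alloy 5 < alloy 4; alloy 4 < alloy 16; alloy 16 < alloy 7; alloy 7 < alloy 2; alloy 2 < alloy 14.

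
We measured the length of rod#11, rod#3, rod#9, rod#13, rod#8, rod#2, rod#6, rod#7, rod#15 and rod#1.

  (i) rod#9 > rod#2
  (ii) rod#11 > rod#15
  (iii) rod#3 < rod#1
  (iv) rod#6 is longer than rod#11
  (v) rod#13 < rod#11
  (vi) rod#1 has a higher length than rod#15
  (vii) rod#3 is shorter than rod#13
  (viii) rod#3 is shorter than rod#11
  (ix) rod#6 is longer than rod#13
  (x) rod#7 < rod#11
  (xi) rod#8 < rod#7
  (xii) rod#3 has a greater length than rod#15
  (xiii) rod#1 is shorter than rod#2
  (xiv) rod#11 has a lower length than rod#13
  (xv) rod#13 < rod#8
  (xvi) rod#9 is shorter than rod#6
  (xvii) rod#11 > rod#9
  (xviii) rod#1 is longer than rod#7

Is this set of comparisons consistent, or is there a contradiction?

Chaining the given relations yields rod#13 < rod#8 < rod#7 < rod#1 < rod#2 < rod#9 < rod#11, so rod#13 < rod#11. But one relation states rod#11 < rod#13. These cannot both hold.

inconsistent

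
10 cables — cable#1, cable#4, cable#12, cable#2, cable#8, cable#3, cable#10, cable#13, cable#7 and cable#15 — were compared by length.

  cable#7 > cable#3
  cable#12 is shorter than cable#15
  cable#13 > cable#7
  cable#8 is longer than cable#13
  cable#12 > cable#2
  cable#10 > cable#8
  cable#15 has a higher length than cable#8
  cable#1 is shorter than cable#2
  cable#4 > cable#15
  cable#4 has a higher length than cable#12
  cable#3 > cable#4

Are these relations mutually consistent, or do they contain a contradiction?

Chaining the given relations yields cable#15 < cable#4 < cable#3 < cable#7 < cable#13 < cable#8, so cable#15 < cable#8. But one relation states cable#8 < cable#15. These cannot both hold.

inconsistent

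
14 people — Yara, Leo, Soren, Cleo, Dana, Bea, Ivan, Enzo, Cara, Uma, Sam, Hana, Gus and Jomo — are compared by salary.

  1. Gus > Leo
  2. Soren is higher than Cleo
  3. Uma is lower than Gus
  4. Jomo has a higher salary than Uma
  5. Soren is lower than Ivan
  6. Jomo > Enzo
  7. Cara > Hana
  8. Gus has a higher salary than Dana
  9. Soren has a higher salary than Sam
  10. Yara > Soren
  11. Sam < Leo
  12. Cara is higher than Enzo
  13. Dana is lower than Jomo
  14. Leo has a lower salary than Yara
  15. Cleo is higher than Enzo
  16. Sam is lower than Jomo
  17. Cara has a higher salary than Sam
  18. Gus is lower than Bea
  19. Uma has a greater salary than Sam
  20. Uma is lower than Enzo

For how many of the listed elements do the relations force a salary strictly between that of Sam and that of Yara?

Chaining upward from Sam reaches: Leo, Uma, Gus, Enzo, Cleo, Soren, Ivan, Bea, Jomo, Cara.
Chaining downward from Yara reaches: Leo, Uma, Enzo, Cleo, Soren.
Strictly between Sam and Yara are those in both lists: Leo, Uma, Enzo, Cleo, Soren — 5 elements.

5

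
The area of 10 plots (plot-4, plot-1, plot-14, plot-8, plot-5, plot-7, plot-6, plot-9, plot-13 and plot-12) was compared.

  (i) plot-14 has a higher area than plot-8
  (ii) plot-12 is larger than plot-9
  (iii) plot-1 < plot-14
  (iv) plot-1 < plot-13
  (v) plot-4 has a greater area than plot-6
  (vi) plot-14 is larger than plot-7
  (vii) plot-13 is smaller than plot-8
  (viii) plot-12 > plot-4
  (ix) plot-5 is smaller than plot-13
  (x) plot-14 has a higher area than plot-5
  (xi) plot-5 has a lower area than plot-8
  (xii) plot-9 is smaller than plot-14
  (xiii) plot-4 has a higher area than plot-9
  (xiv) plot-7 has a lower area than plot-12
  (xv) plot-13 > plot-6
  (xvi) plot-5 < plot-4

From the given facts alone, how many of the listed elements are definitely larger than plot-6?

5

From plot-6 the given relations immediately reach plot-13, plot-4.
From those, plot-8, plot-12 — 4 in total.
From those, plot-14 — 5 in total.
Nothing else is reachable above plot-6; 5 in all.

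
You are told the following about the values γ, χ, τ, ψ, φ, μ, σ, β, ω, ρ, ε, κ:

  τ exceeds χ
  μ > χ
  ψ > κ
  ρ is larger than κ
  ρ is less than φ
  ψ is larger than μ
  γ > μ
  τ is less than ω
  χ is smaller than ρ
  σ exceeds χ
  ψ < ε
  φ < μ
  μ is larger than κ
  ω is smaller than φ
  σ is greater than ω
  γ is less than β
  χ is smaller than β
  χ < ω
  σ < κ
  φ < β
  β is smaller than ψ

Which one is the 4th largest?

Chaining the given pairs: χ < τ < ω < σ < κ < ρ < φ < μ < γ < β < ψ < ε.
Counting 4 from the largest end gives γ.

γ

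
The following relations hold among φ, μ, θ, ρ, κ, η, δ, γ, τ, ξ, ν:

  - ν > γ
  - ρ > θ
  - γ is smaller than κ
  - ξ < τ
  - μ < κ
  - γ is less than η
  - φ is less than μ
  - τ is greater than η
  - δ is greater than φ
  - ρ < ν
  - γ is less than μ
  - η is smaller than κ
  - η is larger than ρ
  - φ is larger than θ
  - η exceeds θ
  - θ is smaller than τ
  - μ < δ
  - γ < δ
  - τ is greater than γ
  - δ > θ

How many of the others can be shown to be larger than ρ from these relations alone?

4

Directly above ρ: η, ν.
One step further: κ, τ (4 so far).
No other element is forced above ρ by the given relations, so the count is 4.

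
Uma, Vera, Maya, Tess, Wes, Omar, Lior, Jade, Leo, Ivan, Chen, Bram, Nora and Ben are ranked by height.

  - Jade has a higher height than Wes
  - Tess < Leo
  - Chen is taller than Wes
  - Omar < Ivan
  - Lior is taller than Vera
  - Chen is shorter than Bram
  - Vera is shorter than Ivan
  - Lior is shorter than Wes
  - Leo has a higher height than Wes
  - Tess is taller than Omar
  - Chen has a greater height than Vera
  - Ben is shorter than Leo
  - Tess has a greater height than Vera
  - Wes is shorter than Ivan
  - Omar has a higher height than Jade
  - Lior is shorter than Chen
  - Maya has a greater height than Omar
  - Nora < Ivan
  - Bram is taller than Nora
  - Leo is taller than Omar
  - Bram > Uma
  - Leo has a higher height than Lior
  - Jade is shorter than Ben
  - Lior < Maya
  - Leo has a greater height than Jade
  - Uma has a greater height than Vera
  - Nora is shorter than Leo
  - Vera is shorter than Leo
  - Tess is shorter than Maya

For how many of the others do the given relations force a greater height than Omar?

The elements the relations force above Omar are Tess, Leo, Ivan, Maya — no chain reaches any other.
That is 4.

4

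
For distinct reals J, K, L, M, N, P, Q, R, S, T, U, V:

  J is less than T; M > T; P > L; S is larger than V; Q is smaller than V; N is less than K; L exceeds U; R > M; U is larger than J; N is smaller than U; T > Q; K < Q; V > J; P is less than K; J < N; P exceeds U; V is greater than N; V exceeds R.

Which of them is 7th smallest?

The consecutive relations fix a unique order: J < N < U < L < P < K < Q < T < M < R < V < S.
The 7th smallest is Q.

Q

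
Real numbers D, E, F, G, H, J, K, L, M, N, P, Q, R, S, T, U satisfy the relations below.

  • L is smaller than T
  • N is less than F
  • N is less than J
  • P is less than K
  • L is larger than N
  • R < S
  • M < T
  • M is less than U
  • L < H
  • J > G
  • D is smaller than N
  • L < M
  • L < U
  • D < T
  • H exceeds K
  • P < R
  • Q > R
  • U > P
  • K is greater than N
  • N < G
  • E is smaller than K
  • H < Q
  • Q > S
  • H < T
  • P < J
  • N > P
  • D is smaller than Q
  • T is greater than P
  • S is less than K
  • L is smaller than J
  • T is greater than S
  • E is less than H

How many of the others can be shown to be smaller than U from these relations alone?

5

Directly below U: P, L, M.
One step further: N (4 so far).
One step further: D (5 so far).
Nothing else is reachable below U; 5 in all.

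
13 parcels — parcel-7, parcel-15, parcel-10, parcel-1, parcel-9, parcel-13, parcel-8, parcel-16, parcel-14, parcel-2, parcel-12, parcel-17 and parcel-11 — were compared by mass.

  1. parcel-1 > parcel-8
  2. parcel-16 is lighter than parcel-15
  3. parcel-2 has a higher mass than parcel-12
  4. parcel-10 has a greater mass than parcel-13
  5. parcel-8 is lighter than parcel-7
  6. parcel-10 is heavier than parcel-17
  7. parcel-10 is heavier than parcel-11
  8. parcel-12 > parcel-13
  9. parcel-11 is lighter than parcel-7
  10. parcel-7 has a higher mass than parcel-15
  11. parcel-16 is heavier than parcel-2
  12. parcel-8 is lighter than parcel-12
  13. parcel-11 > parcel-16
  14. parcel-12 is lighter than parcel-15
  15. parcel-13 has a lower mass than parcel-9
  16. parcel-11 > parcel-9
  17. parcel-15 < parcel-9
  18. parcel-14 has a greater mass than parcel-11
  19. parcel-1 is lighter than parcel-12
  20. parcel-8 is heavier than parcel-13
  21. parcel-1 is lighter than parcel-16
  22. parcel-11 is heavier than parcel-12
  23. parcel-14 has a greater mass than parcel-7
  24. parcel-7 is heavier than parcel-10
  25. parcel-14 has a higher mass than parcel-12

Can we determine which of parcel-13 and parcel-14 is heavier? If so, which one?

parcel-13 < parcel-8 < parcel-1 < parcel-12 < parcel-2 < parcel-16 < parcel-15 < parcel-9 < parcel-11 < parcel-10 < parcel-7 < parcel-14, by transitivity through parcel-8, parcel-1, parcel-12, parcel-2, parcel-16, parcel-15, parcel-9, parcel-11, parcel-10, parcel-7.
So parcel-14 is heavier.

parcel-14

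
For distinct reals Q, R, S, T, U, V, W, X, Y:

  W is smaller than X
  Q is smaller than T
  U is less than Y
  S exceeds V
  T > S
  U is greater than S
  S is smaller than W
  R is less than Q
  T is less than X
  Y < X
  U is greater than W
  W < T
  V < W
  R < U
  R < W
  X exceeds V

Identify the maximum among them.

X

Chaining downward from X: directly below it, V, W, Y, T; then R, S, U, Q.
That covers every other element, and nothing is given above X, so X is the maximum.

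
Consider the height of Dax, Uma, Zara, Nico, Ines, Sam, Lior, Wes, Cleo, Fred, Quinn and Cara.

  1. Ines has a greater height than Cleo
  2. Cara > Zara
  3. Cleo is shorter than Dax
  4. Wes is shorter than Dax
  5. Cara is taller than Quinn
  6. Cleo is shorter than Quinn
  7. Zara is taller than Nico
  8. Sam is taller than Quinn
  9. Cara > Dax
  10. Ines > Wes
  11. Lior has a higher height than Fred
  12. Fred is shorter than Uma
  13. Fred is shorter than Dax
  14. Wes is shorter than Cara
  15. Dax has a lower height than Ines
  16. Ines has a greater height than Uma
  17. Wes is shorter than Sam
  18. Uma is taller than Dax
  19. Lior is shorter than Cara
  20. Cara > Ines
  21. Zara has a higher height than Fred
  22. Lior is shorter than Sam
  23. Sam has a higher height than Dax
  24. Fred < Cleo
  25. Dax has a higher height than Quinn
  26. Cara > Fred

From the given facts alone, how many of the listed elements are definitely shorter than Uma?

From Uma the given relations immediately reach Fred, Dax.
From those, Wes, Cleo, Quinn — 5 in total.
Nothing else is reachable below Uma; 5 in all.

5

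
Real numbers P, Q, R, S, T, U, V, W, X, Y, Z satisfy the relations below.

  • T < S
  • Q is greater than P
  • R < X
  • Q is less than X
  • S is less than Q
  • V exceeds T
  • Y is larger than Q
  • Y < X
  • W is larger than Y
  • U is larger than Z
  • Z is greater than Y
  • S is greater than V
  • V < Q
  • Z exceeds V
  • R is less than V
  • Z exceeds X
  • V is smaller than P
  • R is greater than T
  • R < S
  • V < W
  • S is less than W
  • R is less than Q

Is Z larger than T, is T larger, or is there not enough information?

T < R and R < V give T < V.
With V < S: T < R < V < S.
With S < Q: T < R < V < S < Q.
Then Q < Y extends the chain to Y.
Then Y < X extends the chain to X.
Then X < Z extends the chain to Z.
So Z is larger.

Z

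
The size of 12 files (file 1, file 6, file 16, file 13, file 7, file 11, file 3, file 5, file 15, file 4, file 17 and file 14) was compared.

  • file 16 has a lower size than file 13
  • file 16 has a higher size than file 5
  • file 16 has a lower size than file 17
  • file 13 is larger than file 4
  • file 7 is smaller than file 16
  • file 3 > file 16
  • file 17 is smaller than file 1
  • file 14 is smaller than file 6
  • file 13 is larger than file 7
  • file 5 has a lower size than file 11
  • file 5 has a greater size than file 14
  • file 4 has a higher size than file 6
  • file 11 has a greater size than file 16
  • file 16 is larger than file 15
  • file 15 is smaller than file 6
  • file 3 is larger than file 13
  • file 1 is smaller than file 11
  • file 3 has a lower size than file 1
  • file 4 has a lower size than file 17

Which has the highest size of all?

file 11

Chaining downward from file 11: directly below it, file 5, file 16, file 1; then file 7, file 14, file 15, file 17, file 3; then file 4, file 13; then file 6.
That covers every other element, and nothing is given above file 11, so file 11 is the highest size.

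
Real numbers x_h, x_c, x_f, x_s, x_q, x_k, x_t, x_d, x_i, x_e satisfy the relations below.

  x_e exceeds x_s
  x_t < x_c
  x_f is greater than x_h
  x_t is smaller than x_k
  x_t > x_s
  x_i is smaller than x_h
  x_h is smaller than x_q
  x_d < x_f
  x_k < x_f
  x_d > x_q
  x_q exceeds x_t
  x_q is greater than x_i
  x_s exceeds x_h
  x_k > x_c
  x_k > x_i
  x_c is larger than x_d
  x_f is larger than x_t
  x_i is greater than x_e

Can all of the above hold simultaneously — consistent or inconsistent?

Chaining the given relations yields x_e < x_i < x_h < x_s, so x_e < x_s. But one relation states x_s < x_e. These cannot both hold.

inconsistent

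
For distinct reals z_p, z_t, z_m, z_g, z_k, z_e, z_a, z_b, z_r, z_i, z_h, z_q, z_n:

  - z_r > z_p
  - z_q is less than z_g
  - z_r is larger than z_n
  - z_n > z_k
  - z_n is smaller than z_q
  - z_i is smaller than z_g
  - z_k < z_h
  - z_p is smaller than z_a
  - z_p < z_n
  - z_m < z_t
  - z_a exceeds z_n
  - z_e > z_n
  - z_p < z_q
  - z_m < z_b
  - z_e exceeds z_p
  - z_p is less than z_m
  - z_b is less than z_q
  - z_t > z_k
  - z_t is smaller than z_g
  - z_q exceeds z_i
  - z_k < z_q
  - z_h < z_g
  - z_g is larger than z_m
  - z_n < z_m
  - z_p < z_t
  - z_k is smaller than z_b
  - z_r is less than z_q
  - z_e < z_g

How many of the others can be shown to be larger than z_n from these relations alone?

8

From z_n the given relations immediately reach z_r, z_m, z_a, z_e, z_q.
From those, z_b, z_t, z_g — 8 in total.
Nothing else is reachable above z_n; 8 in all.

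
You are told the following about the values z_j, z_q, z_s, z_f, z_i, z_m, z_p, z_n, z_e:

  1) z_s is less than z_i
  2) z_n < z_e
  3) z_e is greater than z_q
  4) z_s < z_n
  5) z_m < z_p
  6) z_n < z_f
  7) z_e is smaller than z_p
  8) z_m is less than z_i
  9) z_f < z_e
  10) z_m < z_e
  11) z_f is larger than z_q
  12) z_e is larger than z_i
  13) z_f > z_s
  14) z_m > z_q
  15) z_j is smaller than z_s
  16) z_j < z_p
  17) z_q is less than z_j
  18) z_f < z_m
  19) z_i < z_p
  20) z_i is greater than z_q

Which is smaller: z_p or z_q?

The relevant relations are z_q < z_j; z_j < z_s; z_s < z_n; z_n < z_f; z_f < z_m; z_m < z_e; z_e < z_p.
Chaining these gives z_q < z_j < z_s < z_n < z_f < z_m < z_e < z_p.
So z_q < z_p; z_q is the smaller of the two.

z_q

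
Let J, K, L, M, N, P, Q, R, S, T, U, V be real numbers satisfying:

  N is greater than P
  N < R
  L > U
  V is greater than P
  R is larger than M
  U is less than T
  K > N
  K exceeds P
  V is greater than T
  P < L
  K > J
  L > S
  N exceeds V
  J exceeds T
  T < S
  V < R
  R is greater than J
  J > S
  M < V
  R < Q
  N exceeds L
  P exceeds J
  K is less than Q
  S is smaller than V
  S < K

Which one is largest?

Q

Chaining downward from Q: directly below it, R, K; then S, M, J, P, V, N; then T, L; then U.
That covers every other element, and nothing is given above Q, so Q is the largest.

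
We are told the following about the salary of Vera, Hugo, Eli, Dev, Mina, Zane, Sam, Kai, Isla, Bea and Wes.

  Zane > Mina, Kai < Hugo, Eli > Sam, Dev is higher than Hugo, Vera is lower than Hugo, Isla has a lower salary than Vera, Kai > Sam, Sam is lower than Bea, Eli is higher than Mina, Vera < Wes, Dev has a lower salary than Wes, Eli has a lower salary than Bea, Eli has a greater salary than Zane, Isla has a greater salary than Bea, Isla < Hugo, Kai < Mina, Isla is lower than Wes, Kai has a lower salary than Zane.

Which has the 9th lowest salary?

The consecutive relations fix a unique order: Sam < Kai < Mina < Zane < Eli < Bea < Isla < Vera < Hugo < Dev < Wes.
The 9th smallest is Hugo.

Hugo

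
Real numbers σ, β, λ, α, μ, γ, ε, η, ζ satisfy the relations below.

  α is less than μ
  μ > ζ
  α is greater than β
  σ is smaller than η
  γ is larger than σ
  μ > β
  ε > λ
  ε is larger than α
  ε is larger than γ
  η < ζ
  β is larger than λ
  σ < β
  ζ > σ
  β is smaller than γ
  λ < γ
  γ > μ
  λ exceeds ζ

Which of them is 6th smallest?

Chaining the given pairs: σ < η < ζ < λ < β < α < μ < γ < ε.
The 6th smallest is α.

α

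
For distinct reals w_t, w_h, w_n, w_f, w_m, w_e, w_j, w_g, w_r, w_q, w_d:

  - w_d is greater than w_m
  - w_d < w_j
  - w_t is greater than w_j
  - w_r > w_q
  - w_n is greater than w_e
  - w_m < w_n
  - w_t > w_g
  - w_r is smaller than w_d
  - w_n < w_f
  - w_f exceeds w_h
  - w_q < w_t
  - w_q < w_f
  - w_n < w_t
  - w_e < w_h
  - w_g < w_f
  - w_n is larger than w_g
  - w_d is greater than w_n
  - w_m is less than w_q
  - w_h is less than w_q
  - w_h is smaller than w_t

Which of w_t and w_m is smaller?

w_m

w_m < w_q < w_r < w_d < w_j < w_t, by transitivity through w_q, w_r, w_d, w_j.
So w_m < w_t; w_m is the smaller of the two.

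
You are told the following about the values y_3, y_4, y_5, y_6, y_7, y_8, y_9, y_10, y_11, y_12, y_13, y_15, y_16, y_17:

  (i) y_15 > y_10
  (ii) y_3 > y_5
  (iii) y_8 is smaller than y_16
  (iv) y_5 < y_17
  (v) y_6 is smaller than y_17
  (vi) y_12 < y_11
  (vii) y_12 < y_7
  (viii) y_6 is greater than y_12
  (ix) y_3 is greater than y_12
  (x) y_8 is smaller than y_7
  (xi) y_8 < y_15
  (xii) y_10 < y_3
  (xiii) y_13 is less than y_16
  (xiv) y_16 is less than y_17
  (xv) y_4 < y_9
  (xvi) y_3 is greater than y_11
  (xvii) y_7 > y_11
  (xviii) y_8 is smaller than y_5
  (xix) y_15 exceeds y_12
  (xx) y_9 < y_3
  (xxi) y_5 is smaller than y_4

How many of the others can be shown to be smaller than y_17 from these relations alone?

6

The elements the relations force below y_17 are y_12, y_13, y_8, y_6, y_5, y_16 — no chain reaches any other.
That is 6.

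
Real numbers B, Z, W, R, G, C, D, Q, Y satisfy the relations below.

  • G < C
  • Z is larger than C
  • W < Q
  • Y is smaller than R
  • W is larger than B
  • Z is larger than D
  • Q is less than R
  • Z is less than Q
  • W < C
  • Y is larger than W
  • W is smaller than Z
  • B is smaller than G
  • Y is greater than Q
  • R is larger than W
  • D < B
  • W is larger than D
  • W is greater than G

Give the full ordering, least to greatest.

D < B < G < W < C < Z < Q < Y < R

Nothing is placed below D, so it is least; from there D < B; B < G; G < W; W < C; C < Z; Z < Q; Q < Y; Y < R, each given directly.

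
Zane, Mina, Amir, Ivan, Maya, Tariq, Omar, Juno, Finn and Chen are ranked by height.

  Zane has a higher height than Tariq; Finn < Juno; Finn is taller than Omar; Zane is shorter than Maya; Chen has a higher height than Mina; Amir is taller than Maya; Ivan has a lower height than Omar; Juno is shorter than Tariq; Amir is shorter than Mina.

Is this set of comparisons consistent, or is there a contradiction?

The single ordering Ivan < Omar < Finn < Juno < Tariq < Zane < Maya < Amir < Mina < Chen satisfies every listed relation, so no contradiction arises.

consistent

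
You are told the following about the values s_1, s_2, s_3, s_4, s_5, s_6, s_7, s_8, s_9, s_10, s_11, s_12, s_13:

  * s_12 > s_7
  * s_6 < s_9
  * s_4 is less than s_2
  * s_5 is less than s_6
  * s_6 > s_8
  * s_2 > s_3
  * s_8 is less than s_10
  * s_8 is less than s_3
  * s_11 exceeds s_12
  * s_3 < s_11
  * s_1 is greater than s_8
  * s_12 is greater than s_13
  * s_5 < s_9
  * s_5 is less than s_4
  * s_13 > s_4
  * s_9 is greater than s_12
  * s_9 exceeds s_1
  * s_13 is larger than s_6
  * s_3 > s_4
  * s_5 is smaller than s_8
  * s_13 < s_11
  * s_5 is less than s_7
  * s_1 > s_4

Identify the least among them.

s_5

Chaining upward from s_5: directly above it, s_8, s_6, s_4, s_7, s_9; then s_1, s_13, s_10, s_12, s_3, s_2; then s_11.
That covers every other element, and nothing is given below s_5, so s_5 is the least.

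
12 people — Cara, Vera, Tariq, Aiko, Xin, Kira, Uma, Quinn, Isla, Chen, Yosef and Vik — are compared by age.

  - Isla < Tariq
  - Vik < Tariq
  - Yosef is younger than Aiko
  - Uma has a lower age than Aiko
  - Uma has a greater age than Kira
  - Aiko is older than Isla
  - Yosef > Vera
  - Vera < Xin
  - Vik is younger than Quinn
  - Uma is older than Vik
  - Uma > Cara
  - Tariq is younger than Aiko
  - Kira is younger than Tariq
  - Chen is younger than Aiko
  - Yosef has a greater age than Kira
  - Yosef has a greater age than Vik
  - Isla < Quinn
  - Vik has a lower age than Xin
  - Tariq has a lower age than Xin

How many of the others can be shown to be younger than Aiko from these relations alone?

Directly below Aiko: Chen, Isla, Tariq, Uma, Yosef.
One step further: Vera, Cara, Kira, Vik (9 so far).
No other element is forced below Aiko by the given relations, so the count is 9.

9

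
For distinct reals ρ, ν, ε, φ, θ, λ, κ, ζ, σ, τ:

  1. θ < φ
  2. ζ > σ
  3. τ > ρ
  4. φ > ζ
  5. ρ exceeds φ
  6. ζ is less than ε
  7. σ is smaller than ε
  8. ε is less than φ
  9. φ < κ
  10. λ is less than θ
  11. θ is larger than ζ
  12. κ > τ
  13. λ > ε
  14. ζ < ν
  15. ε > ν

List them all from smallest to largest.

σ < ζ < ν < ε < λ < θ < φ < ρ < τ < κ

Each adjacent pair is fixed by a given relation: σ < ζ; ζ < ν; ν < ε; ε < λ; λ < θ; θ < φ; φ < ρ; ρ < τ; τ < κ. Chaining them end to end gives the full order.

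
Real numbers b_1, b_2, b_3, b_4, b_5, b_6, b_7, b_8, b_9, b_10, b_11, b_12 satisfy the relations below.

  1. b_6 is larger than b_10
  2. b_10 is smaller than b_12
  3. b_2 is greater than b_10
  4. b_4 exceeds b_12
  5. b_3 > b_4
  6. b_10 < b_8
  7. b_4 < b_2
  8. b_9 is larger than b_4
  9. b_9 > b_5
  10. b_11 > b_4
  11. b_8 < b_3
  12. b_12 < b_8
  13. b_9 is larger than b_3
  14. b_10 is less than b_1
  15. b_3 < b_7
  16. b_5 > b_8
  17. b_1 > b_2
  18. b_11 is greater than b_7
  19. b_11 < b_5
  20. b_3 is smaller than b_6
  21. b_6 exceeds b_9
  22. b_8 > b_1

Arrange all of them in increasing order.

Nothing is placed below b_10, so it is least; from there b_10 < b_12; b_12 < b_4; b_4 < b_2; b_2 < b_1; b_1 < b_8; b_8 < b_3; b_3 < b_7; b_7 < b_11; b_11 < b_5; b_5 < b_9; b_9 < b_6, each given directly.

b_10 < b_12 < b_4 < b_2 < b_1 < b_8 < b_3 < b_7 < b_11 < b_5 < b_9 < b_6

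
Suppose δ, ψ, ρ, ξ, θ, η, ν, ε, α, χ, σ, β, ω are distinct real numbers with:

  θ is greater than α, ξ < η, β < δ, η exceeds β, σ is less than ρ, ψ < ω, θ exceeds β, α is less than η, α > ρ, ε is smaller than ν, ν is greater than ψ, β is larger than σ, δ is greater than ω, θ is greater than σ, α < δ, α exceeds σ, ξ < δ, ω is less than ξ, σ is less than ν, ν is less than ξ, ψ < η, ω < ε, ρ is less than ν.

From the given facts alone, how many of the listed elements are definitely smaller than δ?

From δ the given relations immediately reach ω, β, α, ξ.
From those, σ, ρ, ψ, ν — 8 in total.
From those, ε — 9 in total.
Nothing else is reachable below δ; 9 in all.

9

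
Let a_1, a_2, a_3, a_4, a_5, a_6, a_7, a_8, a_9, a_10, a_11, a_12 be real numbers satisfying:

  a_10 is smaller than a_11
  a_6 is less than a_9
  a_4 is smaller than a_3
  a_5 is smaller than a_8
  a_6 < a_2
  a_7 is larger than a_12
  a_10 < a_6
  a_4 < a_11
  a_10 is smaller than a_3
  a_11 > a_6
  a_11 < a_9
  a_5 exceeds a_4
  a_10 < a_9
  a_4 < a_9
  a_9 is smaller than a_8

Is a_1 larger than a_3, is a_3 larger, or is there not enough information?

undetermined

Following every chain through a_3: below a_3 we get a_10, a_4.
a_1 is not reached, and no chain runs the other way from a_1 to a_3.
So the given relations leave the order of a_3 and a_1 undetermined.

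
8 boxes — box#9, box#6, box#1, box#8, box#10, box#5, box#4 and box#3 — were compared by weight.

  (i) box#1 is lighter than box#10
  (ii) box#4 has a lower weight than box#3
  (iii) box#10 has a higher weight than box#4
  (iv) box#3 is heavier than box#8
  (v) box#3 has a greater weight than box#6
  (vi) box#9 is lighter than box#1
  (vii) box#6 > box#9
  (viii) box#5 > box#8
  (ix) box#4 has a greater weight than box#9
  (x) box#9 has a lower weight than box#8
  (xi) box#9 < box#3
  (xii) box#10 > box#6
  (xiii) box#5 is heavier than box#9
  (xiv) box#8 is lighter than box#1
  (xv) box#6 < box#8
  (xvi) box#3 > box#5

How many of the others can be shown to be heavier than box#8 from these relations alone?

4

The elements the relations force above box#8 are box#1, box#5, box#10, box#3 — no chain reaches any other.
That is 4.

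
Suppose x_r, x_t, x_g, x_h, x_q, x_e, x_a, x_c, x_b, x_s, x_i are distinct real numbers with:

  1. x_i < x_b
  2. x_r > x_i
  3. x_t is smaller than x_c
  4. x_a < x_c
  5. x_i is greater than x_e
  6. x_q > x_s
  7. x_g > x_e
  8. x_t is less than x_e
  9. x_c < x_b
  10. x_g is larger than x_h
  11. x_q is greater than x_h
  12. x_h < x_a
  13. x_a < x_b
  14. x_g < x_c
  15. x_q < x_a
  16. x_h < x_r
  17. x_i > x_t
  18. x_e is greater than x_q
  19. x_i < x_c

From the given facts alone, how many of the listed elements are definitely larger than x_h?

Directly above x_h: x_q, x_g, x_a, x_r.
One step further: x_e, x_c, x_b (7 so far).
One step further: x_i (8 so far).
Nothing else is reachable above x_h; 8 in all.

8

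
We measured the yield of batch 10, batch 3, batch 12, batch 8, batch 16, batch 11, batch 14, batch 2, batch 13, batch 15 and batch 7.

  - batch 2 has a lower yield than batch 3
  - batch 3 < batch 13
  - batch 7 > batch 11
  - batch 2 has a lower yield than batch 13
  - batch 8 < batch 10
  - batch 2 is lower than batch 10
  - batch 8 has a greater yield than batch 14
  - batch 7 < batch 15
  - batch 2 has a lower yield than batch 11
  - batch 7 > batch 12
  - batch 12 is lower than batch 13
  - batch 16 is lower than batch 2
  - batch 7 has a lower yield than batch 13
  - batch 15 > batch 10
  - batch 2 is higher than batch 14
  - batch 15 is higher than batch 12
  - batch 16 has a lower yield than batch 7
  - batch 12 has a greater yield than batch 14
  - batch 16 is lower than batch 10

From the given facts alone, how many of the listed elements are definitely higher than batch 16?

7

The elements the relations force above batch 16 are batch 2, batch 11, batch 3, batch 10, batch 7, batch 13, batch 15 — no chain reaches any other.
That is 7.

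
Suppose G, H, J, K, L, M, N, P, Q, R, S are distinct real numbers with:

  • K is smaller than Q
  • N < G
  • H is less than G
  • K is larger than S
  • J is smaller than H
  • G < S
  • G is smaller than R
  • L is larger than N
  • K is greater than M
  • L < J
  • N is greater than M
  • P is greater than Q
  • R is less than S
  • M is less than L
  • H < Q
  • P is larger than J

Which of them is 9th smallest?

K

Chaining the given pairs: M < N < L < J < H < G < R < S < K < Q < P.
Counting 9 from the smallest end gives K.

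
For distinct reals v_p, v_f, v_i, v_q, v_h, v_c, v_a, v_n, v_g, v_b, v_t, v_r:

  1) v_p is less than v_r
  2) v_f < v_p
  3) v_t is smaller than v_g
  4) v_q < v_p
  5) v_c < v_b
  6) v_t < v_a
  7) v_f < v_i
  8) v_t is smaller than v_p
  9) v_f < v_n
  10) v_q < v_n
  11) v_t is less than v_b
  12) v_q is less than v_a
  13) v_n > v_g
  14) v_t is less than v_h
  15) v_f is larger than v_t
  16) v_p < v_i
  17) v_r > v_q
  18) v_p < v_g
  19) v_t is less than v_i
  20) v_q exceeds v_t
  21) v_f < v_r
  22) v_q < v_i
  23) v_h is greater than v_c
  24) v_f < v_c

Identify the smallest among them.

v_t

Chaining upward from v_t: directly above it, v_f, v_q, v_p, v_b, v_g, v_h, v_i, v_a; then v_c, v_r, v_n.
That covers every other element, and nothing is given below v_t, so v_t is the smallest.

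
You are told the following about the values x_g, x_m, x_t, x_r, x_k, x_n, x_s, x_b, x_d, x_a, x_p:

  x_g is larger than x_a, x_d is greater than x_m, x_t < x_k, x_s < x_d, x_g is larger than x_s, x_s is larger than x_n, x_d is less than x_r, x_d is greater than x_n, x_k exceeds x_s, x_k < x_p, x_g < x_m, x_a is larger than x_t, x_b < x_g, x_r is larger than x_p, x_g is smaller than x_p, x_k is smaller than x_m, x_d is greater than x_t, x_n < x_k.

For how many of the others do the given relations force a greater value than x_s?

6

The elements the relations force above x_s are x_g, x_k, x_p, x_m, x_d, x_r — no chain reaches any other.
That is 6.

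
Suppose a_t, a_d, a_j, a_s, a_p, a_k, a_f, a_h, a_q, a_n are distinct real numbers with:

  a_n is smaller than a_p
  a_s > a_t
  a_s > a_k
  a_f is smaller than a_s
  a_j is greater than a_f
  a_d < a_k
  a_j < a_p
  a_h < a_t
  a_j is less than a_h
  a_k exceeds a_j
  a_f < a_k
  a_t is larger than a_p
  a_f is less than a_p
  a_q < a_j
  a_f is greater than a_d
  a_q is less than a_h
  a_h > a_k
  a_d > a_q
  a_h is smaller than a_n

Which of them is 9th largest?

a_d

Chaining the given pairs: a_q < a_d < a_f < a_j < a_k < a_h < a_n < a_p < a_t < a_s.
Counting 9 from the largest end gives a_d.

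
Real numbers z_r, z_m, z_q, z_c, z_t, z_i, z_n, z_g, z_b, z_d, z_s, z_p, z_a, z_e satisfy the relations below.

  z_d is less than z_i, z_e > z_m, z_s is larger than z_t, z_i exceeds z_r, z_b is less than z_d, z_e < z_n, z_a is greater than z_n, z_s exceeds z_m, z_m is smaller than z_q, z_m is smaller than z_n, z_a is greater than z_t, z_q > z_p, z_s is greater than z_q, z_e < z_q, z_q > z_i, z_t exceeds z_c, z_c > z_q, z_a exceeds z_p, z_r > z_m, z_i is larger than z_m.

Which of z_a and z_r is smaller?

z_r

z_r < z_i and z_i < z_q give z_r < z_q.
Then z_q < z_c extends the chain to z_c.
Then z_c < z_t extends the chain to z_t.
With z_t < z_a: z_r < z_i < z_q < z_c < z_t < z_a.
So z_r < z_a; z_r is the smaller of the two.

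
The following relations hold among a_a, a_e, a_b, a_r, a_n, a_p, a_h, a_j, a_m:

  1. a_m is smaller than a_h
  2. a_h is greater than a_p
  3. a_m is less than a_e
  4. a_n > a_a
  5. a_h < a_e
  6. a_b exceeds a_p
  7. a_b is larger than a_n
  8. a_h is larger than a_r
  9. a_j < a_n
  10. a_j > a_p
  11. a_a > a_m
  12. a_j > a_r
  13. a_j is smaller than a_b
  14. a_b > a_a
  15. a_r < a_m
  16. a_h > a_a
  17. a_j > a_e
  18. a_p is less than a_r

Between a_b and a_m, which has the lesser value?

a_m < a_a and a_a < a_h give a_m < a_h.
Then a_h < a_e extends the chain to a_e.
With a_e < a_j: a_m < a_a < a_h < a_e < a_j.
Then a_j < a_n extends the chain to a_n.
Then a_n < a_b extends the chain to a_b.
So a_m < a_b; a_m is the smaller of the two.

a_m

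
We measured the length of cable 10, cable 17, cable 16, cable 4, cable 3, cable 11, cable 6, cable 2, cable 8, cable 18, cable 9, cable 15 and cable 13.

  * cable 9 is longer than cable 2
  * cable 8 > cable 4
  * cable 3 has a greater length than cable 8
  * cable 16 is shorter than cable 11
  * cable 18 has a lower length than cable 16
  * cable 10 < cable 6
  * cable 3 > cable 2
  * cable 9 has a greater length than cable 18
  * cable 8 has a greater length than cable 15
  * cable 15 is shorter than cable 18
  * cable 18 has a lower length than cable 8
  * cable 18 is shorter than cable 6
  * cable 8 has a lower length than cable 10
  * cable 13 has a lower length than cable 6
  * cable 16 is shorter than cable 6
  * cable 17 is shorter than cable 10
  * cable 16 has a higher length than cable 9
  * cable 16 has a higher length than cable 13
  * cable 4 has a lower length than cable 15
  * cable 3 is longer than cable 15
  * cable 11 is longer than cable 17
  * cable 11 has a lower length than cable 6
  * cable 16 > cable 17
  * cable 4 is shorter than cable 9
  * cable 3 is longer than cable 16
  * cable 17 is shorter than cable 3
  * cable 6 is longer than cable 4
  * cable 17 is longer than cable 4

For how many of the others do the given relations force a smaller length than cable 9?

4

Directly below cable 9: cable 4, cable 18, cable 2.
One step further: cable 15 (4 so far).
No other element is forced below cable 9 by the given relations, so the count is 4.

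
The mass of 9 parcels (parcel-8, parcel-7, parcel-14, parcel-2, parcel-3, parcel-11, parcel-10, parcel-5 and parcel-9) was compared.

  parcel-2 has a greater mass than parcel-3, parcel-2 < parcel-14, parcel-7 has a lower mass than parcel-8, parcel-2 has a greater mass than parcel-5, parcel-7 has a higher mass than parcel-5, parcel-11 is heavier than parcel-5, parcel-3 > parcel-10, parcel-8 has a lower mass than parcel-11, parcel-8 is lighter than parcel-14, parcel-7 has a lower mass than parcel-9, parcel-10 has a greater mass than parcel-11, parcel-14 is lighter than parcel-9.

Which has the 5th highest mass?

parcel-10

The consecutive relations fix a unique order: parcel-5 < parcel-7 < parcel-8 < parcel-11 < parcel-10 < parcel-3 < parcel-2 < parcel-14 < parcel-9.
Counting 5 from the largest end gives parcel-10.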